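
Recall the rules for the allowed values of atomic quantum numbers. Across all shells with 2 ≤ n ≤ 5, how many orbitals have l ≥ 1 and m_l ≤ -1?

20

Work shell by shell — for each n, count the (l, m_l) pairs that satisfy l ≥ 1 and m_l ≤ -1:
n=2 → 1; n=3 → 3; n=4 → 6; n=5 → 10.
Total orbitals: 1 + 3 + 6 + 10 = 20.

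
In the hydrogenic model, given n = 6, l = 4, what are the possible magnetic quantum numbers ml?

-4, -3, -2, -1, 0, 1, 2, 3, 4

ml takes every integer from −l to +l. With l = 4 that gives the 9 values -4, -3, -2, -1, 0, 1, 2, 3, 4.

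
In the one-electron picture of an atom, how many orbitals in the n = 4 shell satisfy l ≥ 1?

Orbitals with l ≥ 1, by l: l=1 → 3; l=2 → 5; l=3 → 7.
Total orbitals: 3 + 5 + 7 = 15.

15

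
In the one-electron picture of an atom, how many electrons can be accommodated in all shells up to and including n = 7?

Total orbitals = 1² + 2² + 3² + 4² + 5² + 6² + 7² = 140. Doubling for spin gives 280 electrons.

280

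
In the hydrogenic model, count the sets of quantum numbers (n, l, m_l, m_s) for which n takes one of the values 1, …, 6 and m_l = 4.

Treat each shell separately and count matching orbitals:
n=5 → 1; n=6 → 2.
Orbitals: 1 + 2 = 3. Including both spin states (m_s = ±1/2) gives 2 × 3 = 6 states.

6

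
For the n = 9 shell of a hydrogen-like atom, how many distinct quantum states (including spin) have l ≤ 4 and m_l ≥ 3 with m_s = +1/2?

Go through l = 0, …, 8 (the values permitted for n = 9).
The (l, m_l) pairs meeting l ≤ 4 and m_l ≥ 3 give: l=3 → 1; l=4 → 2.
Orbitals: 1 + 2 = 3. With m_s fixed to a single value there is one state per orbital, giving 3 states.

3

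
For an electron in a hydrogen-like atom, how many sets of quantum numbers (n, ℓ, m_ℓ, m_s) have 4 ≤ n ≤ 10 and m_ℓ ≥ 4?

Work shell by shell — for each n, count the (ℓ, m_ℓ) pairs that satisfy m_ℓ ≥ 4:
n=5 → 1; n=6 → 3; n=7 → 6; n=8 → 10; n=9 → 15; n=10 → 21.
Orbitals: 1 + 3 + 6 + 10 + 15 + 21 = 56. Including both spin states (m_s = ±1/2) gives 2 × 56 = 112 states.

112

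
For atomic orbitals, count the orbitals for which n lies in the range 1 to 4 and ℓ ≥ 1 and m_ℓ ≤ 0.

Per-shell orbital counts meeting the constraint:
n=2 → 2; n=3 → 5; n=4 → 9.
Total orbitals: 2 + 5 + 9 = 16.

16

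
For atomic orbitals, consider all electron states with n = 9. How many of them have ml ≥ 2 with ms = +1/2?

28

The (l, ml) pairs meeting ml ≥ 2 give: l=2 → 1; l=3 → 2; l=4 → 3; l=5 → 4; l=6 → 5; l=7 → 6; l=8 → 7.
Orbitals: 1 + 2 + 3 + 4 + 5 + 6 + 7 = 28. With ms fixed to a single value there is one state per orbital, giving 28 states.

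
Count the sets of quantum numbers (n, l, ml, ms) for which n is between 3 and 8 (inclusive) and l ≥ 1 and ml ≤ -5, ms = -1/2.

Treat each shell separately and count matching orbitals:
n=6 → 1; n=7 → 3; n=8 → 6.
Orbitals: 1 + 3 + 6 = 10. With ms fixed to -1/2 there is one state per orbital, so 10 states.

10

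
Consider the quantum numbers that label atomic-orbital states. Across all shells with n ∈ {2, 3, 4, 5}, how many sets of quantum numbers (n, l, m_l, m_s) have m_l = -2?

12

Work shell by shell — for each n, count the (l, m_l) pairs that satisfy m_l = -2:
n=3 → 1; n=4 → 2; n=5 → 3.
Orbitals: 1 + 2 + 3 = 6. Including both spin states (m_s = ±1/2) gives 2 × 6 = 12 states.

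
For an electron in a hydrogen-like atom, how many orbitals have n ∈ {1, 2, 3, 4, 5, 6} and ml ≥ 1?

Per-shell orbital counts meeting the constraint:
n=2 → 1; n=3 → 3; n=4 → 6; n=5 → 10; n=6 → 15.
Total orbitals: 1 + 3 + 6 + 10 + 15 = 35.

35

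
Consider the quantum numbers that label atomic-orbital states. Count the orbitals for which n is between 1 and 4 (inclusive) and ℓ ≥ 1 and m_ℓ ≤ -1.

Count contributing orbitals for each principal shell:
n=2 → 1; n=3 → 3; n=4 → 6.
Total orbitals: 1 + 3 + 6 = 10.

10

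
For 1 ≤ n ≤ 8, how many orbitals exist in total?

Total orbitals = 1² + 2² + 3² + 4² + 5² + 6² + 7² + 8² = 204.

204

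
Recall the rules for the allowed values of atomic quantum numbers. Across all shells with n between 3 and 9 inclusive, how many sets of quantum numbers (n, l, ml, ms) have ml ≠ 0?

Treat each shell separately and count matching orbitals:
n=3 → 6; n=4 → 12; n=5 → 20; n=6 → 30; n=7 → 42; n=8 → 56; n=9 → 72.
Orbitals: 6 + 12 + 20 + 30 + 42 + 56 + 72 = 238. Including both spin states (ms = ±1/2) gives 2 × 238 = 476 states.

476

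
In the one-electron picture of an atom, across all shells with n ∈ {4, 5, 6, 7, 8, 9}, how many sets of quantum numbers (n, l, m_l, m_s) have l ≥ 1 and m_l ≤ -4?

Per-shell orbital counts meeting the constraint:
n=5 → 1; n=6 → 3; n=7 → 6; n=8 → 10; n=9 → 15.
Orbitals: 1 + 3 + 6 + 10 + 15 = 35. Including both spin states (m_s = ±1/2) gives 2 × 35 = 70 states.

70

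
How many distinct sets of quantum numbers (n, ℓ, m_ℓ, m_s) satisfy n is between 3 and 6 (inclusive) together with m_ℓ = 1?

28

Count contributing orbitals for each principal shell:
n=3 → 2; n=4 → 3; n=5 → 4; n=6 → 5.
Orbitals: 2 + 3 + 4 + 5 = 14. Including both spin states (m_s = ±1/2) gives 2 × 14 = 28 states.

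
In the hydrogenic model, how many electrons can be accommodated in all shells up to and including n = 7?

280

Total orbitals = 1² + 2² + 3² + 4² + 5² + 6² + 7² = 140. Doubling for spin gives 280 electrons.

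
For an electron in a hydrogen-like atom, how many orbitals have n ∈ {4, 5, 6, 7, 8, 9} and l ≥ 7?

Go shell by shell, enumerating (l, m_l) with l ≥ 7:
n=8 → 15; n=9 → 32.
Total orbitals: 15 + 32 = 47.

47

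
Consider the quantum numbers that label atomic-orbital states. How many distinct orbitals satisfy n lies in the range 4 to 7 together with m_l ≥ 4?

10

Count contributing orbitals for each principal shell:
n=5 → 1; n=6 → 3; n=7 → 6.
Total orbitals: 1 + 3 + 6 = 10.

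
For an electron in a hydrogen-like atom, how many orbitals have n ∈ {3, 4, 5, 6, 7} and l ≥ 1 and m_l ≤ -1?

55

Go shell by shell, enumerating (l, m_l) with l ≥ 1 and m_l ≤ -1:
n=3 → 3; n=4 → 6; n=5 → 10; n=6 → 15; n=7 → 21.
Total orbitals: 3 + 6 + 10 + 15 + 21 = 55.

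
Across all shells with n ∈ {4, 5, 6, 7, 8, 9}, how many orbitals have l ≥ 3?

Go shell by shell, enumerating (l, m_l) with l ≥ 3:
n=4 → 7; n=5 → 16; n=6 → 27; n=7 → 40; n=8 → 55; n=9 → 72.
Total orbitals: 7 + 16 + 27 + 40 + 55 + 72 = 217.

217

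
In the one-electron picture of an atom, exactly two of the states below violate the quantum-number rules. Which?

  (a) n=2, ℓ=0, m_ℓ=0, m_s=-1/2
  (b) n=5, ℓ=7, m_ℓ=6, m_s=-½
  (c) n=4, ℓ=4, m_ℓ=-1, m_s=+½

(b) has ℓ = 7 ≥ n = 5, violating 0 ≤ ℓ ≤ n−1.
(c) has ℓ = 4 ≥ n = 4, violating 0 ≤ ℓ ≤ n−1.
The remaining set (a) satisfies all four rules.

(b) and (c)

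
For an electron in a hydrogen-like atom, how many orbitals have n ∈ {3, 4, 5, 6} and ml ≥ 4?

For each n in the range, tally the orbitals obeying ml ≥ 4:
n=5 → 1; n=6 → 3.
Total orbitals: 1 + 3 = 4.

4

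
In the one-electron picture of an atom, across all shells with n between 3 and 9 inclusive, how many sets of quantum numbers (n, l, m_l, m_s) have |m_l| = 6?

Treat each shell separately and count matching orbitals:
n=7 → 2; n=8 → 4; n=9 → 6.
Orbitals: 2 + 4 + 6 = 12. Including both spin states (m_s = ±1/2) gives 2 × 12 = 24 states.

24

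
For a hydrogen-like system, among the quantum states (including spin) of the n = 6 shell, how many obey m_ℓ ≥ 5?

The n = 6 shell has ℓ = 0 through 5; check each.
Per ℓ-value: ℓ=5 → 1.
Orbitals: 1. Each orbital carries two spin states, so 1 × 2 = 2 states.

2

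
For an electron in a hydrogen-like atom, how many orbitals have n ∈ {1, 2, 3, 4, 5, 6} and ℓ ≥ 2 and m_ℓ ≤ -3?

10

For each n in the range, tally the orbitals obeying ℓ ≥ 2 and m_ℓ ≤ -3:
n=4 → 1; n=5 → 3; n=6 → 6.
Total orbitals: 1 + 3 + 6 = 10.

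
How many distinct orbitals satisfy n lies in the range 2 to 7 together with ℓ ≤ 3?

77

For each n in the range, tally the orbitals obeying ℓ ≤ 3:
n=2 → 4; n=3 → 9; n=4 → 16; n=5 → 16; n=6 → 16; n=7 → 16.
Total orbitals: 4 + 9 + 16 + 16 + 16 + 16 = 77.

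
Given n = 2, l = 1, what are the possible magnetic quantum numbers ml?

ml takes every integer from −l to +l. With l = 1 that gives the 3 values -1, 0, 1.

-1, 0, 1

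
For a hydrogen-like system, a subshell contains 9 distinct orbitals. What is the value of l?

2l+1 = 9 gives l = 4.

l = 4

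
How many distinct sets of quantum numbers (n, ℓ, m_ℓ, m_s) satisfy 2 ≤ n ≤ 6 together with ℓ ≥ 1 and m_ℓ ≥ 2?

Work shell by shell — for each n, count the (ℓ, m_ℓ) pairs that satisfy ℓ ≥ 1 and m_ℓ ≥ 2:
n=3 → 1; n=4 → 3; n=5 → 6; n=6 → 10.
Orbitals: 1 + 3 + 6 + 10 = 20. Including both spin states (m_s = ±1/2) gives 2 × 20 = 40 states.

40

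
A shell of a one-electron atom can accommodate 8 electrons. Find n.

2n² = 8 ⇒ n² = 4 ⇒ n = 2.

n = 2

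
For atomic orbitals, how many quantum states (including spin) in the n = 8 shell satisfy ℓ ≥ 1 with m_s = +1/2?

For n = 8, ℓ ranges over 0 … 7.
The (ℓ, m_ℓ) pairs meeting ℓ ≥ 1 give: ℓ=1 → 3; ℓ=2 → 5; ℓ=3 → 7; ℓ=4 → 9; ℓ=5 → 11; ℓ=6 → 13; ℓ=7 → 15.
Orbitals: 3 + 5 + 7 + 9 + 11 + 13 + 15 = 63. With m_s fixed to a single value there is one state per orbital, giving 63 states.

63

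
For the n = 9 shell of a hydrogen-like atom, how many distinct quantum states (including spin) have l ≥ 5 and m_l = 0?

The n = 9 shell has l = 0 through 8; check each.
Orbitals with l ≥ 5 and m_l = 0, by l: l=5 → 1; l=6 → 1; l=7 → 1; l=8 → 1.
Orbitals: 1 + 1 + 1 + 1 = 4. Each orbital carries two spin states, so 4 × 2 = 8 states.

8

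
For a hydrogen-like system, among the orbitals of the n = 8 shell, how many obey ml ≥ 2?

The n = 8 shell has l = 0 through 7; check each.
Orbitals with ml ≥ 2, by l: l=2 → 1; l=3 → 2; l=4 → 3; l=5 → 4; l=6 → 5; l=7 → 6.
Total orbitals: 1 + 2 + 3 + 4 + 5 + 6 = 21.

21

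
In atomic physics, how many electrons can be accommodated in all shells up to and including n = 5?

110

Total orbitals = 1² + 2² + 3² + 4² + 5² = 55. Doubling for spin gives 110 electrons.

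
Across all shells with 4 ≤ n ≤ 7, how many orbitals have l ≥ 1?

122

Go shell by shell, enumerating (l, m_l) with l ≥ 1:
n=4 → 15; n=5 → 24; n=6 → 35; n=7 → 48.
Total orbitals: 15 + 24 + 35 + 48 = 122.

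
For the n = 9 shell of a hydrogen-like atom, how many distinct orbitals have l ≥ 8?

17

With n = 9 the allowed l are 0, 1, …, 8.
Orbitals with l ≥ 8, by l: l=8 → 17.
Total orbitals: 17.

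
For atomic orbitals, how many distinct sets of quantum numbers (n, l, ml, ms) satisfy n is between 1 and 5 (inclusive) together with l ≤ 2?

Per-shell orbital counts meeting the constraint:
n=1 → 1; n=2 → 4; n=3 → 9; n=4 → 9; n=5 → 9.
Orbitals: 1 + 4 + 9 + 9 + 9 = 32. Including both spin states (ms = ±1/2) gives 2 × 32 = 64 states.

64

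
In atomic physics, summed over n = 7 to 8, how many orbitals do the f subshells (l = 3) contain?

14

An f subshell (l = 3) exists for every n ≥ 4, so shells n = 7, 8 each contribute one — 2 subshells.
Since each f subshell has 2·3+1 = 7 orbitals, the total is 2 × 7 = 14.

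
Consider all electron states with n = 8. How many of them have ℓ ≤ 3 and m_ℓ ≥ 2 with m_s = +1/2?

3

With n = 8 the allowed ℓ are 0, 1, …, 7.
Orbitals with ℓ ≤ 3 and m_ℓ ≥ 2, by ℓ: ℓ=2 → 1; ℓ=3 → 2.
Orbitals: 1 + 2 = 3. With m_s fixed to a single value there is one state per orbital, giving 3 states.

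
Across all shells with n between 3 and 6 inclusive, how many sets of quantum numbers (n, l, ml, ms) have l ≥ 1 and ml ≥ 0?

96

Count contributing orbitals for each principal shell:
n=3 → 5; n=4 → 9; n=5 → 14; n=6 → 20.
Orbitals: 5 + 9 + 14 + 20 = 48. Including both spin states (ms = ±1/2) gives 2 × 48 = 96 states.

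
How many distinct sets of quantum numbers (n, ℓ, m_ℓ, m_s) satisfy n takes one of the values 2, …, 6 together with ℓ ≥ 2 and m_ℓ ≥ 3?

20

Treat each shell separately and count matching orbitals:
n=4 → 1; n=5 → 3; n=6 → 6.
Orbitals: 1 + 3 + 6 = 10. Including both spin states (m_s = ±1/2) gives 2 × 10 = 20 states.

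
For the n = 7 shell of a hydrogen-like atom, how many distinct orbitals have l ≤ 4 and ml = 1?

Per l-value: l=1 → 1; l=2 → 1; l=3 → 1; l=4 → 1.
Total orbitals: 1 + 1 + 1 + 1 = 4.

4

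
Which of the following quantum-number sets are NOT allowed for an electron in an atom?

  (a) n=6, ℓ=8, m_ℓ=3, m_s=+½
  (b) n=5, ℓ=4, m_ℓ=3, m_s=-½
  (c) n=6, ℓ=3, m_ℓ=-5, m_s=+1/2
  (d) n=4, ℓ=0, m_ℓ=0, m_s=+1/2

(a) and (c)

(a) has ℓ = 8 ≥ n = 6, violating 0 ≤ ℓ ≤ n−1.
(c) has |m_ℓ| = 5 > ℓ = 3, violating −ℓ ≤ m_ℓ ≤ ℓ.
The remaining sets (b), (d) satisfy all four rules.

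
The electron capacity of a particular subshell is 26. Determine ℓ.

2(2ℓ+1) = 26 ⇒ 2ℓ+1 = 13 ⇒ ℓ = 6.

ℓ = 6 (i)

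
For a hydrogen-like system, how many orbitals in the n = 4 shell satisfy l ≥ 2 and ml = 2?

For n = 4, l ranges over 0 … 3.
Contributions: l=2 → 1; l=3 → 1.
Total orbitals: 1 + 1 = 2.

2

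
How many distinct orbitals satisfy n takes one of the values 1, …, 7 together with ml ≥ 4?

For each n in the range, tally the orbitals obeying ml ≥ 4:
n=5 → 1; n=6 → 3; n=7 → 6.
Total orbitals: 1 + 3 + 6 = 10.

10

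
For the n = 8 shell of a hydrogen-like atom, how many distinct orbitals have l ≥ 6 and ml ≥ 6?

3

Go through l = 0, …, 7 (the values permitted for n = 8).
Per l-value: l=6 → 1; l=7 → 2.
Total orbitals: 1 + 2 = 3.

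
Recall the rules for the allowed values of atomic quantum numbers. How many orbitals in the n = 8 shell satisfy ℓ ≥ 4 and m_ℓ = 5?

3

The n = 8 shell has ℓ = 0 through 7; check each.
The (ℓ, m_ℓ) pairs meeting ℓ ≥ 4 and m_ℓ = 5 give: ℓ=5 → 1; ℓ=6 → 1; ℓ=7 → 1.
Total orbitals: 1 + 1 + 1 = 3.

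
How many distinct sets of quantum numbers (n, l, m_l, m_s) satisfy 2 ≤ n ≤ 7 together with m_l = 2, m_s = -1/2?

15

Per-shell orbital counts meeting the constraint:
n=3 → 1; n=4 → 2; n=5 → 3; n=6 → 4; n=7 → 5.
Orbitals: 1 + 2 + 3 + 4 + 5 = 15. With m_s fixed to -1/2 there is one state per orbital, so 15 states.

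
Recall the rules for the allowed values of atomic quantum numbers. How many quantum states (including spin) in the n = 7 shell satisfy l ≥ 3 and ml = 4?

6

Contributions: l=4 → 1; l=5 → 1; l=6 → 1.
Orbitals: 1 + 1 + 1 = 3. Each orbital carries two spin states, so 3 × 2 = 6 states.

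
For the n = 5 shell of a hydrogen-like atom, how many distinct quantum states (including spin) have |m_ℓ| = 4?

4

With n = 5 the allowed ℓ are 0, 1, …, 4.
Per ℓ-value: ℓ=4 → 2.
Orbitals: 2. Each orbital carries two spin states, so 2 × 2 = 4 states.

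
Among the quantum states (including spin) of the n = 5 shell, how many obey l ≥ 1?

For n = 5, l ranges over 0 … 4.
The (l, ml) pairs meeting l ≥ 1 give: l=1 → 3; l=2 → 5; l=3 → 7; l=4 → 9.
Orbitals: 3 + 5 + 7 + 9 = 24. Each orbital carries two spin states, so 24 × 2 = 48 states.

48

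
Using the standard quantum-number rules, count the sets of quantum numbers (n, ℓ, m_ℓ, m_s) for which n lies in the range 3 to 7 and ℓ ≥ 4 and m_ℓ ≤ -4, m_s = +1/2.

Per-shell orbital counts meeting the constraint:
n=5 → 1; n=6 → 3; n=7 → 6.
Orbitals: 1 + 3 + 6 = 10. With m_s fixed to +1/2 there is one state per orbital, so 10 states.

10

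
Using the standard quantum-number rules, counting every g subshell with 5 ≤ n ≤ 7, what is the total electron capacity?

54

A g subshell (l = 4) exists for every n ≥ 5, so shells n = 5, 6, 7 each contribute one — 3 subshells.
Since each g subshell holds 2(2·4+1) = 18 electrons, the total is 3 × 18 = 54.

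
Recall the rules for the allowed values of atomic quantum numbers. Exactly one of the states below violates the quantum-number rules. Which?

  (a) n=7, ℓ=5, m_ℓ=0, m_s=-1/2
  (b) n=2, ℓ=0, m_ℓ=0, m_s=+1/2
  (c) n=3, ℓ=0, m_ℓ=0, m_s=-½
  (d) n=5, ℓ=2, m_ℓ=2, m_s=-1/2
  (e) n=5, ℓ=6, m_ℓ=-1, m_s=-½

(e)

(e) has ℓ = 6 ≥ n = 5, violating 0 ≤ ℓ ≤ n−1.
The remaining sets (a), (b), (c), (d) satisfy all four rules.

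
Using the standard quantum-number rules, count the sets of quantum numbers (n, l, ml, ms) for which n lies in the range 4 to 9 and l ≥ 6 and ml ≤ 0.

92

Treat each shell separately and count matching orbitals:
n=7 → 7; n=8 → 15; n=9 → 24.
Orbitals: 7 + 15 + 24 = 46. Including both spin states (ms = ±1/2) gives 2 × 46 = 92 states.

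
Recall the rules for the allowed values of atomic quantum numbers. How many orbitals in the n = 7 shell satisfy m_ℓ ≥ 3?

Go through ℓ = 0, …, 6 (the values permitted for n = 7).
The (ℓ, m_ℓ) pairs meeting m_ℓ ≥ 3 give: ℓ=3 → 1; ℓ=4 → 2; ℓ=5 → 3; ℓ=6 → 4.
Total orbitals: 1 + 2 + 3 + 4 = 10.

10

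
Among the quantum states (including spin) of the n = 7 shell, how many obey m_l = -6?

2

The n = 7 shell has l = 0 through 6; check each.
Orbitals with m_l = -6, by l: l=6 → 1.
Orbitals: 1. Each orbital carries two spin states, so 1 × 2 = 2 states.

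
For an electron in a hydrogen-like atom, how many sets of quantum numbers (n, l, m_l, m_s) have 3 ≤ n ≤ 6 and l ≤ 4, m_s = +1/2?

Per-shell orbital counts meeting the constraint:
n=3 → 9; n=4 → 16; n=5 → 25; n=6 → 25.
Orbitals: 9 + 16 + 25 + 25 = 75. With m_s fixed to +1/2 there is one state per orbital, so 75 states.

75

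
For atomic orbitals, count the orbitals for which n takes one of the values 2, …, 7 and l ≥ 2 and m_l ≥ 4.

For each n in the range, tally the orbitals obeying l ≥ 2 and m_l ≥ 4:
n=5 → 1; n=6 → 3; n=7 → 6.
Total orbitals: 1 + 3 + 6 = 10.

10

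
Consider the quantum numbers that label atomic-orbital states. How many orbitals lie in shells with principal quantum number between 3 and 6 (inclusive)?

86

Shell n has n² orbitals: 3²=9 + 4²=16 + 5²=25 + 6²=36 = 86 orbitals.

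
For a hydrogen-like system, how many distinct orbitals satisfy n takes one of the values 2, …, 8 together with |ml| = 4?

Work shell by shell — for each n, count the (l, ml) pairs that satisfy |ml| = 4:
n=5 → 2; n=6 → 4; n=7 → 6; n=8 → 8.
Total orbitals: 2 + 4 + 6 + 8 = 20.

20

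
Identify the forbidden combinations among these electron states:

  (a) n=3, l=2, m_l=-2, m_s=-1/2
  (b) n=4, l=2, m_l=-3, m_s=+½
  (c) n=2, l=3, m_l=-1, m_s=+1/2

(b) has |m_l| = 3 > l = 2, violating −l ≤ m_l ≤ l.
(c) has l = 3 ≥ n = 2, violating 0 ≤ l ≤ n−1.
The remaining set (a) satisfies all four rules.

(b) and (c)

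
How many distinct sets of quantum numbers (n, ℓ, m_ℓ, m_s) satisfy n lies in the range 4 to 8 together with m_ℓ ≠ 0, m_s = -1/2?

160

Count contributing orbitals for each principal shell:
n=4 → 12; n=5 → 20; n=6 → 30; n=7 → 42; n=8 → 56.
Orbitals: 12 + 20 + 30 + 42 + 56 = 160. With m_s fixed to -1/2 there is one state per orbital, so 160 states.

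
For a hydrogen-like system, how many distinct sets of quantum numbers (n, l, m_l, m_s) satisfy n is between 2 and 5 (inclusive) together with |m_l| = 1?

For each n in the range, tally the orbitals obeying |m_l| = 1:
n=2 → 2; n=3 → 4; n=4 → 6; n=5 → 8.
Orbitals: 2 + 4 + 6 + 8 = 20. Including both spin states (m_s = ±1/2) gives 2 × 20 = 40 states.

40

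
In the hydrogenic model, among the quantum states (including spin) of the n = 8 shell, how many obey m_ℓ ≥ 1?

56

Go through ℓ = 0, …, 7 (the values permitted for n = 8).
Contributions: ℓ=1 → 1; ℓ=2 → 2; ℓ=3 → 3; ℓ=4 → 4; ℓ=5 → 5; ℓ=6 → 6; ℓ=7 → 7.
Orbitals: 1 + 2 + 3 + 4 + 5 + 6 + 7 = 28. Each orbital carries two spin states, so 28 × 2 = 56 states.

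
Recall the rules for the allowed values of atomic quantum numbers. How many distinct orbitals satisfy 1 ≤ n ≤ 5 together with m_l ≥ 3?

4

Go shell by shell, enumerating (l, m_l) with m_l ≥ 3:
n=4 → 1; n=5 → 3.
Total orbitals: 1 + 3 = 4.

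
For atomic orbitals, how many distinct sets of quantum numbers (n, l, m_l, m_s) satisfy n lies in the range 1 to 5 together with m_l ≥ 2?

For each n in the range, tally the orbitals obeying m_l ≥ 2:
n=3 → 1; n=4 → 3; n=5 → 6.
Orbitals: 1 + 3 + 6 = 10. Including both spin states (m_s = ±1/2) gives 2 × 10 = 20 states.

20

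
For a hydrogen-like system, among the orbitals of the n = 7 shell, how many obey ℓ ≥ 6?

13

The n = 7 shell has ℓ = 0 through 6; check each.
Contributions: ℓ=6 → 13.
Total orbitals: 13.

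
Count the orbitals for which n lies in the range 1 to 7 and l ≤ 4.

105

Per-shell orbital counts meeting the constraint:
n=1 → 1; n=2 → 4; n=3 → 9; n=4 → 16; n=5 → 25; n=6 → 25; n=7 → 25.
Total orbitals: 1 + 4 + 9 + 16 + 25 + 25 + 25 = 105.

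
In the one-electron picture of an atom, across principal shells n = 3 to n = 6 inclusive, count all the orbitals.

Shell n has n² orbitals: 3²=9 + 4²=16 + 5²=25 + 6²=36 = 86 orbitals.

86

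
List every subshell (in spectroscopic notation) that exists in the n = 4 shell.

4s, 4p, 4d, 4f

For n = 4, l runs from 0 to 3. In spectroscopic notation l = 0,1,2,… ↔ s,p,d,f,g,h,i, so the subshells are 4s, 4p, 4d, 4f.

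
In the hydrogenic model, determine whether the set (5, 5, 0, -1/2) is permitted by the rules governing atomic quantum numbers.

The orbital quantum number must satisfy 0 ≤ l ≤ n−1. With n = 5 the allowed l values are 0, 1, 2, 3, 4, so l = 5 is out of range.

Not allowed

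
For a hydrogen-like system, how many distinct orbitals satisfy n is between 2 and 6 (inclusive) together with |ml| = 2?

20

Treat each shell separately and count matching orbitals:
n=3 → 2; n=4 → 4; n=5 → 6; n=6 → 8.
Total orbitals: 2 + 4 + 6 + 8 = 20.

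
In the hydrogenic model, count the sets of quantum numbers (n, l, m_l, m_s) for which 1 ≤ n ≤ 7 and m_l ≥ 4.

Go shell by shell, enumerating (l, m_l) with m_l ≥ 4:
n=5 → 1; n=6 → 3; n=7 → 6.
Orbitals: 1 + 3 + 6 = 10. Including both spin states (m_s = ±1/2) gives 2 × 10 = 20 states.

20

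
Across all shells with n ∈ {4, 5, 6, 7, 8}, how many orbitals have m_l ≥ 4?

Go shell by shell, enumerating (l, m_l) with m_l ≥ 4:
n=5 → 1; n=6 → 3; n=7 → 6; n=8 → 10.
Total orbitals: 1 + 3 + 6 + 10 = 20.

20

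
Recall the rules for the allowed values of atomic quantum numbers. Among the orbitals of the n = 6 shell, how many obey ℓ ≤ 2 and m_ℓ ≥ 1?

Go through ℓ = 0, …, 5 (the values permitted for n = 6).
Per ℓ-value: ℓ=1 → 1; ℓ=2 → 2.
Total orbitals: 1 + 2 = 3.

3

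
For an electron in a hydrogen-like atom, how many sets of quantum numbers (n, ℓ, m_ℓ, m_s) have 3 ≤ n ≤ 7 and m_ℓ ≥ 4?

20

Count contributing orbitals for each principal shell:
n=5 → 1; n=6 → 3; n=7 → 6.
Orbitals: 1 + 3 + 6 = 10. Including both spin states (m_s = ±1/2) gives 2 × 10 = 20 states.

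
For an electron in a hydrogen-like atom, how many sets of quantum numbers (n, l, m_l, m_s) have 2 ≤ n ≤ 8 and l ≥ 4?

Work shell by shell — for each n, count the (l, m_l) pairs that satisfy l ≥ 4:
n=5 → 9; n=6 → 20; n=7 → 33; n=8 → 48.
Orbitals: 9 + 20 + 33 + 48 = 110. Including both spin states (m_s = ±1/2) gives 2 × 110 = 220 states.

220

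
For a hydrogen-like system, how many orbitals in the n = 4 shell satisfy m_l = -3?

Per l-value: l=3 → 1.
Total orbitals: 1.

1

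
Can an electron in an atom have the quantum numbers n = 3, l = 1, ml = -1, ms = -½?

Allowed

n = 3 is a positive integer. l = 1 satisfies 0 ≤ l ≤ n−1 = 2. ml = -1 lies in the range −l … +l (here −1 … 1). ms = -1/2 is one of ±1/2.
All four constraints are satisfied.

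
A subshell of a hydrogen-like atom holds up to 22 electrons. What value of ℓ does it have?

2(2ℓ+1) = 22 ⇒ 2ℓ+1 = 11 ⇒ ℓ = 5.

ℓ = 5 (h)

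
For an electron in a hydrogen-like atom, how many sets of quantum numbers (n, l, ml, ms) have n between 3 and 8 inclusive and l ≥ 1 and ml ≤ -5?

20

Per-shell orbital counts meeting the constraint:
n=6 → 1; n=7 → 3; n=8 → 6.
Orbitals: 1 + 3 + 6 = 10. Including both spin states (ms = ±1/2) gives 2 × 10 = 20 states.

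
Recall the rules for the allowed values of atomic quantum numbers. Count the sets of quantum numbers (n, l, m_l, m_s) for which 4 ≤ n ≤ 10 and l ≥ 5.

410

Count contributing orbitals for each principal shell:
n=6 → 11; n=7 → 24; n=8 → 39; n=9 → 56; n=10 → 75.
Orbitals: 11 + 24 + 39 + 56 + 75 = 205. Including both spin states (m_s = ±1/2) gives 2 × 205 = 410 states.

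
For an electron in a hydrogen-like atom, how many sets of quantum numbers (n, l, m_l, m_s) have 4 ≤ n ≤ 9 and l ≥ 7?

94

Treat each shell separately and count matching orbitals:
n=8 → 15; n=9 → 32.
Orbitals: 15 + 32 = 47. Including both spin states (m_s = ±1/2) gives 2 × 47 = 94 states.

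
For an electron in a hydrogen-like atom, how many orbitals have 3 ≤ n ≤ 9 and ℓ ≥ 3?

217

Work shell by shell — for each n, count the (ℓ, m_ℓ) pairs that satisfy ℓ ≥ 3:
n=4 → 7; n=5 → 16; n=6 → 27; n=7 → 40; n=8 → 55; n=9 → 72.
Total orbitals: 7 + 16 + 27 + 40 + 55 + 72 = 217.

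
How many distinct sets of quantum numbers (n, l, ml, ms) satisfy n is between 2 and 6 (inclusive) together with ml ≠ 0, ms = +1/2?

Work shell by shell — for each n, count the (l, ml) pairs that satisfy ml ≠ 0:
n=2 → 2; n=3 → 6; n=4 → 12; n=5 → 20; n=6 → 30.
Orbitals: 2 + 6 + 12 + 20 + 30 = 70. With ms fixed to +1/2 there is one state per orbital, so 70 states.

70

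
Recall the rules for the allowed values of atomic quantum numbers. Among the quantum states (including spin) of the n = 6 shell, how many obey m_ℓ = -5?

2

With n = 6 the allowed ℓ are 0, 1, …, 5.
Per ℓ-value: ℓ=5 → 1.
Orbitals: 1. Each orbital carries two spin states, so 1 × 2 = 2 states.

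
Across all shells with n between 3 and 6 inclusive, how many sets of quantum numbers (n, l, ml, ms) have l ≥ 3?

100

Treat each shell separately and count matching orbitals:
n=4 → 7; n=5 → 16; n=6 → 27.
Orbitals: 7 + 16 + 27 = 50. Including both spin states (ms = ±1/2) gives 2 × 50 = 100 states.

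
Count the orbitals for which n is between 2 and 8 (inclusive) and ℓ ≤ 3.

Work shell by shell — for each n, count the (ℓ, m_ℓ) pairs that satisfy ℓ ≤ 3:
n=2 → 4; n=3 → 9; n=4 → 16; n=5 → 16; n=6 → 16; n=7 → 16; n=8 → 16.
Total orbitals: 4 + 9 + 16 + 16 + 16 + 16 + 16 = 93.

93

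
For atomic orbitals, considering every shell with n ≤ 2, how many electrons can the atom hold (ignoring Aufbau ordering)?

10

Total orbitals = 1² + 2² = 5. Doubling for spin gives 10 electrons.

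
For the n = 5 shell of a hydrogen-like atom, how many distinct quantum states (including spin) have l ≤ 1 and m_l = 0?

4

Orbitals with l ≤ 1 and m_l = 0, by l: l=0 → 1; l=1 → 1.
Orbitals: 1 + 1 = 2. Each orbital carries two spin states, so 2 × 2 = 4 states.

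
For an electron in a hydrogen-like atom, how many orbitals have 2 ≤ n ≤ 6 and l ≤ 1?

20

Work shell by shell — for each n, count the (l, m_l) pairs that satisfy l ≤ 1:
n=2 → 4; n=3 → 4; n=4 → 4; n=5 → 4; n=6 → 4.
Total orbitals: 4 + 4 + 4 + 4 + 4 = 20.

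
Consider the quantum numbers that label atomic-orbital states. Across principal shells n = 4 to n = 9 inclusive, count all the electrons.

Shell n has n² orbitals: 4²=16 + 5²=25 + 6²=36 + 7²=49 + 8²=64 + 9²=81 = 271 orbitals.
Two spin states per orbital: 2 × 271 = 542 electrons.

542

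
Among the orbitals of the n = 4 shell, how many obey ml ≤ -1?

6

With n = 4 the allowed l are 0, 1, …, 3.
Orbitals with ml ≤ -1, by l: l=1 → 1; l=2 → 2; l=3 → 3.
Total orbitals: 1 + 2 + 3 = 6.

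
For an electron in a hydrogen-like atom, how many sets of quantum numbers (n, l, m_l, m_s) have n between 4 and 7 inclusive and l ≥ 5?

Work shell by shell — for each n, count the (l, m_l) pairs that satisfy l ≥ 5:
n=6 → 11; n=7 → 24.
Orbitals: 11 + 24 = 35. Including both spin states (m_s = ±1/2) gives 2 × 35 = 70 states.

70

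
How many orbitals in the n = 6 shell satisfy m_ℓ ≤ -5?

Orbitals with m_ℓ ≤ -5, by ℓ: ℓ=5 → 1.
Total orbitals: 1.

1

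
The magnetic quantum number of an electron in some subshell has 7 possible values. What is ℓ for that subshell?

ℓ = 3 (f)

m_ℓ ranges over 2ℓ+1 integers, so 2ℓ+1 = 7 ⇒ ℓ = 3.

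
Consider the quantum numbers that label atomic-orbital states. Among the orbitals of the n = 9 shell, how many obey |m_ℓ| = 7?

Per ℓ-value: ℓ=7 → 2; ℓ=8 → 2.
Total orbitals: 2 + 2 = 4.

4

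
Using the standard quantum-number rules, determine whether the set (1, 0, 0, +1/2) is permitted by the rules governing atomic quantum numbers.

Valid

n = 1 is a positive integer. l = 0 satisfies 0 ≤ l ≤ n−1 = 0. m_l = 0 lies in the range −l … +l (here 0). m_s = +1/2 is one of ±1/2.
All four constraints are satisfied.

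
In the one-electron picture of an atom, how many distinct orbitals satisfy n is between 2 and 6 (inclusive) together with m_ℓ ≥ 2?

Treat each shell separately and count matching orbitals:
n=3 → 1; n=4 → 3; n=5 → 6; n=6 → 10.
Total orbitals: 1 + 3 + 6 + 10 = 20.

20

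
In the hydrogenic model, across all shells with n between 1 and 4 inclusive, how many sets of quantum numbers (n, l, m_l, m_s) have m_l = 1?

12

Per-shell orbital counts meeting the constraint:
n=2 → 1; n=3 → 2; n=4 → 3.
Orbitals: 1 + 2 + 3 = 6. Including both spin states (m_s = ±1/2) gives 2 × 6 = 12 states.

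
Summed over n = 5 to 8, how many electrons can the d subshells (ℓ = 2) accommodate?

40

A d subshell (ℓ = 2) exists for every n ≥ 3, so shells n = 5, 6, 7, 8 each contribute one — 4 subshells.
Since each d subshell holds 2(2·2+1) = 10 electrons, the total is 4 × 10 = 40.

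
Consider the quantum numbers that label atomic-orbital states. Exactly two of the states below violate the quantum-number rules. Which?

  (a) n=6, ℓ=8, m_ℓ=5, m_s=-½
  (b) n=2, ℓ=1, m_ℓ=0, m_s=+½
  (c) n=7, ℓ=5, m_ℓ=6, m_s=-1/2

(a) and (c)

(a) has ℓ = 8 ≥ n = 6, violating 0 ≤ ℓ ≤ n−1.
(c) has |m_ℓ| = 6 > ℓ = 5, violating −ℓ ≤ m_ℓ ≤ ℓ.
The remaining set (b) satisfies all four rules.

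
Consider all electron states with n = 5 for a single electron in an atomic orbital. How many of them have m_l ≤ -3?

6

Orbitals with m_l ≤ -3, by l: l=3 → 1; l=4 → 2.
Orbitals: 1 + 2 = 3. Each orbital carries two spin states, so 3 × 2 = 6 states.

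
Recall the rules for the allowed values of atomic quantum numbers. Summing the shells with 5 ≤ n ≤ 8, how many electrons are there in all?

Shell n has n² orbitals: 5²=25 + 6²=36 + 7²=49 + 8²=64 = 174 orbitals.
Two spin states per orbital: 2 × 174 = 348 electrons.

348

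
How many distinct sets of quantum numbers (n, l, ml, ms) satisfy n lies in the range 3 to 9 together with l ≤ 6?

Per-shell orbital counts meeting the constraint:
n=3 → 9; n=4 → 16; n=5 → 25; n=6 → 36; n=7 → 49; n=8 → 49; n=9 → 49.
Orbitals: 9 + 16 + 25 + 36 + 49 + 49 + 49 = 233. Including both spin states (ms = ±1/2) gives 2 × 233 = 466 states.

466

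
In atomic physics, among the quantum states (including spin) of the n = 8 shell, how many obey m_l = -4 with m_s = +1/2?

For n = 8, l ranges over 0 … 7.
The (l, m_l) pairs meeting m_l = -4 give: l=4 → 1; l=5 → 1; l=6 → 1; l=7 → 1.
Orbitals: 1 + 1 + 1 + 1 = 4. With m_s fixed to a single value there is one state per orbital, giving 4 states.

4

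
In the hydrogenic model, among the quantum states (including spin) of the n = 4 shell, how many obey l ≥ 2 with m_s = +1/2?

12

With n = 4 the allowed l are 0, 1, …, 3.
The (l, m_l) pairs meeting l ≥ 2 give: l=2 → 5; l=3 → 7.
Orbitals: 5 + 7 = 12. With m_s fixed to a single value there is one state per orbital, giving 12 states.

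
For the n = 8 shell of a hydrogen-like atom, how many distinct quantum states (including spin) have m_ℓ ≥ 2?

42

For n = 8, ℓ ranges over 0 … 7.
Contributions: ℓ=2 → 1; ℓ=3 → 2; ℓ=4 → 3; ℓ=5 → 4; ℓ=6 → 5; ℓ=7 → 6.
Orbitals: 1 + 2 + 3 + 4 + 5 + 6 = 21. Each orbital carries two spin states, so 21 × 2 = 42 states.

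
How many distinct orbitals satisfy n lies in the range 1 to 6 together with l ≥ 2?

70

Treat each shell separately and count matching orbitals:
n=3 → 5; n=4 → 12; n=5 → 21; n=6 → 32.
Total orbitals: 5 + 12 + 21 + 32 = 70.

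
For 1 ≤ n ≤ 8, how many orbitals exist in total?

204

Total orbitals = 1² + 2² + 3² + 4² + 5² + 6² + 7² + 8² = 204.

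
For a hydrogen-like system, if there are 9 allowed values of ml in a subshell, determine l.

ml ranges over 2l+1 integers, so 2l+1 = 9 ⇒ l = 4.

l = 4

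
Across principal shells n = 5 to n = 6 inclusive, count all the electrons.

Shell n has n² orbitals: 5²=25 + 6²=36 = 61 orbitals.
Two spin states per orbital: 2 × 61 = 122 electrons.

122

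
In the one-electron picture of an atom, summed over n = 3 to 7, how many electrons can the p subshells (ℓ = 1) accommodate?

30

A p subshell (ℓ = 1) exists for every n ≥ 2, so shells n = 3, 4, 5, 6, 7 each contribute one — 5 subshells.
Since each p subshell holds 2(2·1+1) = 6 electrons, the total is 5 × 6 = 30.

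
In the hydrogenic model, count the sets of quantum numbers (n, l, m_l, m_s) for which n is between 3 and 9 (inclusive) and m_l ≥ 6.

Work shell by shell — for each n, count the (l, m_l) pairs that satisfy m_l ≥ 6:
n=7 → 1; n=8 → 3; n=9 → 6.
Orbitals: 1 + 3 + 6 = 10. Including both spin states (m_s = ±1/2) gives 2 × 10 = 20 states.

20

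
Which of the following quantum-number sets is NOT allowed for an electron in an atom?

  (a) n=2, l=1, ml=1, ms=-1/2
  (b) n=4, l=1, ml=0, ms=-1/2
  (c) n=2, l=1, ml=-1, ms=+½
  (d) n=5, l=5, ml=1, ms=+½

(d)

(d) has l = 5 ≥ n = 5, violating 0 ≤ l ≤ n−1.
The remaining sets (a), (b), (c) satisfy all four rules.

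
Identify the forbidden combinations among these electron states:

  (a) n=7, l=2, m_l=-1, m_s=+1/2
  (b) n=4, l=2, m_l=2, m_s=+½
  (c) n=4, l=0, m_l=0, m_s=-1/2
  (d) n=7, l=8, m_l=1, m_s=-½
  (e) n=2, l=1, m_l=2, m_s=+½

(d) has l = 8 ≥ n = 7, violating 0 ≤ l ≤ n−1.
(e) has |m_l| = 2 > l = 1, violating −l ≤ m_l ≤ l.
The remaining sets (a), (b), (c) satisfy all four rules.

(d) and (e)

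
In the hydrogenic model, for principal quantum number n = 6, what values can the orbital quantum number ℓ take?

ℓ is an integer with 0 ≤ ℓ ≤ n−1, so for n = 6: ℓ = 0, 1, 2, 3, 4, 5.

0, 1, 2, 3, 4, 5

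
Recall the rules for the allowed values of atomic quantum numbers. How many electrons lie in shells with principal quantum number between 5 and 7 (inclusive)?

Shell n has n² orbitals: 5²=25 + 6²=36 + 7²=49 = 110 orbitals.
Two spin states per orbital: 2 × 110 = 220 electrons.

220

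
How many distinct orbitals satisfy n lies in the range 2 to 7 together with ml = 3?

Go shell by shell, enumerating (l, ml) with ml = 3:
n=4 → 1; n=5 → 2; n=6 → 3; n=7 → 4.
Total orbitals: 1 + 2 + 3 + 4 = 10.

10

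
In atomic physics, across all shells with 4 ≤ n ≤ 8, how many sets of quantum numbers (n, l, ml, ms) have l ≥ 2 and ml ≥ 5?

Treat each shell separately and count matching orbitals:
n=6 → 1; n=7 → 3; n=8 → 6.
Orbitals: 1 + 3 + 6 = 10. Including both spin states (ms = ±1/2) gives 2 × 10 = 20 states.

20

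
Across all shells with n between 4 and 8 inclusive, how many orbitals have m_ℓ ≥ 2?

55

Count contributing orbitals for each principal shell:
n=4 → 3; n=5 → 6; n=6 → 10; n=7 → 15; n=8 → 21.
Total orbitals: 3 + 6 + 10 + 15 + 21 = 55.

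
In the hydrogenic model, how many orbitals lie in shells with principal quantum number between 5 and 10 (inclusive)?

355

Shell n has n² orbitals: 5²=25 + 6²=36 + 7²=49 + 8²=64 + 9²=81 + 10²=100 = 355 orbitals.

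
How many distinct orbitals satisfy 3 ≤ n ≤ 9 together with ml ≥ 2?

84

Treat each shell separately and count matching orbitals:
n=3 → 1; n=4 → 3; n=5 → 6; n=6 → 10; n=7 → 15; n=8 → 21; n=9 → 28.
Total orbitals: 1 + 3 + 6 + 10 + 15 + 21 + 28 = 84.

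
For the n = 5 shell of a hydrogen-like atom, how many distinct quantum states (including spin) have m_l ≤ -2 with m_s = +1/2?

6

For n = 5, l ranges over 0 … 4.
Contributions: l=2 → 1; l=3 → 2; l=4 → 3.
Orbitals: 1 + 2 + 3 = 6. With m_s fixed to a single value there is one state per orbital, giving 6 states.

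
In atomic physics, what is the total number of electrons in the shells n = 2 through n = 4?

58

Shell n has n² orbitals: 2²=4 + 3²=9 + 4²=16 = 29 orbitals.
Two spin states per orbital: 2 × 29 = 58 electrons.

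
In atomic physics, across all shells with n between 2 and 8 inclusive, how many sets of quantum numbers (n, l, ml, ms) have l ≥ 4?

Treat each shell separately and count matching orbitals:
n=5 → 9; n=6 → 20; n=7 → 33; n=8 → 48.
Orbitals: 9 + 20 + 33 + 48 = 110. Including both spin states (ms = ±1/2) gives 2 × 110 = 220 states.

220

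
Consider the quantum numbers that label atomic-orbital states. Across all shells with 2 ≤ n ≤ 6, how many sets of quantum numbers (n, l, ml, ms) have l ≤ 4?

For each n in the range, tally the orbitals obeying l ≤ 4:
n=2 → 4; n=3 → 9; n=4 → 16; n=5 → 25; n=6 → 25.
Orbitals: 4 + 9 + 16 + 25 + 25 = 79. Including both spin states (ms = ±1/2) gives 2 × 79 = 158 states.

158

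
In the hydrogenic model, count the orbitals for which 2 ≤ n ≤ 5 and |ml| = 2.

Count contributing orbitals for each principal shell:
n=3 → 2; n=4 → 4; n=5 → 6.
Total orbitals: 2 + 4 + 6 = 12.

12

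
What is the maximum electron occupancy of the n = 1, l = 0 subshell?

2

A subshell with l = 0 has 2l+1 = 1 orbital, each holding 2 electrons (spin ±1/2), so 1 × 2 = 2.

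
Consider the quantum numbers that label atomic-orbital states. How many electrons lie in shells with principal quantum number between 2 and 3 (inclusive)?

26

Shell n has n² orbitals: 2²=4 + 3²=9 = 13 orbitals.
Two spin states per orbital: 2 × 13 = 26 electrons.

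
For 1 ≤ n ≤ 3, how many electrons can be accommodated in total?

Total orbitals = 1² + 2² + 3² = 14. Doubling for spin gives 28 electrons.

28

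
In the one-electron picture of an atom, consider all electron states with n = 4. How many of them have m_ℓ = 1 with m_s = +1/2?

3

The n = 4 shell has ℓ = 0 through 3; check each.
Contributions: ℓ=1 → 1; ℓ=2 → 1; ℓ=3 → 1.
Orbitals: 1 + 1 + 1 = 3. With m_s fixed to a single value there is one state per orbital, giving 3 states.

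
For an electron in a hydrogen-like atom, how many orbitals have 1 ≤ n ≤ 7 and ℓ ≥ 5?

For each n in the range, tally the orbitals obeying ℓ ≥ 5:
n=6 → 11; n=7 → 24.
Total orbitals: 11 + 24 = 35.

35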